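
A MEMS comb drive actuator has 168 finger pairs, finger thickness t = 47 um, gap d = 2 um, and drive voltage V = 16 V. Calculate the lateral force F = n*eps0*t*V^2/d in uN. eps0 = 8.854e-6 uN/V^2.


Step 1: Parameters: n=168, eps0=8.854e-6 uN/V^2, t=47 um, V=16 V, d=2 um
Step 2: V^2 = 256
Step 3: F = 168 * 8.854e-6 * 47 * 256 / 2
F = 8.949 uN


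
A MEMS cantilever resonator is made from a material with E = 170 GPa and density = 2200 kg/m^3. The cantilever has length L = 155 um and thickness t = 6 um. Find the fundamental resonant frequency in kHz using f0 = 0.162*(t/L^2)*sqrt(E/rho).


Step 1: Convert units to SI.
t_SI = 6e-6 m, L_SI = 155e-6 m
Step 2: Calculate sqrt(E/rho).
sqrt(170e9 / 2200) = 8790.49 m/s
Step 3: Compute f0.
f0 = 0.162 * 6e-6 / (155e-6)^2 * 8790.49 = 355644.4 Hz = 355.64 kHz


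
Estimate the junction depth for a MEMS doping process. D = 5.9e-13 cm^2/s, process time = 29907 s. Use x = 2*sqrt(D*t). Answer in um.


Step 1: Compute D*t = 5.9e-13 * 29907 = 1.764513e-08 cm^2
Step 2: sqrt(D*t) = 1.32835e-04 cm
Step 3: x = 2 * 1.32835e-04 cm = 2.6567e-04 cm
Step 4: Convert to um (1 cm = 1e4 um): x = 2.657 um


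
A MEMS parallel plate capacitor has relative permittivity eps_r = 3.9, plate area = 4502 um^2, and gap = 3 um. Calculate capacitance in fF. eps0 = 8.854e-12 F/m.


Step 1: Convert area to m^2: A = 4502e-12 m^2
Step 2: Convert gap to m: d = 3e-6 m
Step 3: C = eps0 * eps_r * A / d
C = 8.854e-12 * 3.9 * 4502e-12 / 3e-6
Step 4: Convert to fF (multiply by 1e15).
C = 51.82 fF


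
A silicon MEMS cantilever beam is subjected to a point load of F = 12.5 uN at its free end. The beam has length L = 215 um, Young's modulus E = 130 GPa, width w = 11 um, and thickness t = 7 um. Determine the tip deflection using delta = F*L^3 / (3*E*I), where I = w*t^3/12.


Step 1: Calculate the second moment of area.
I = w * t^3 / 12 = 11 * 7^3 / 12 = 314.4167 um^4
Step 2: Convert E to consistent units (1 GPa = 1000 uN/um^2).
E = 130 GPa = 130000 uN/um^2
Step 3: Calculate tip deflection.
delta = F * L^3 / (3 * E * I)
delta = 12.5 * 215^3 / (3 * 130000 * 314.4167)
delta = 1.0131 um


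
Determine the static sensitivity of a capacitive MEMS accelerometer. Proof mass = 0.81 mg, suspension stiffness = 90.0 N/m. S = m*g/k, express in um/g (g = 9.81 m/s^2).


Step 1: Convert mass: m = 0.81 mg = 8.10e-07 kg
Step 2: S = m * g / k = 8.10e-07 * 9.81 / 90.0
Step 3: S = 8.83e-08 m/g
Step 4: Convert to um/g: S = 0.088 um/g


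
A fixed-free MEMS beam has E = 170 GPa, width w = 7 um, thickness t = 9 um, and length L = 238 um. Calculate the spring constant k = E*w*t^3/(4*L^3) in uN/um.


Step 1: Convert E to consistent units (1 GPa = 1000 uN/um^2).
E = 170 GPa = 170000 uN/um^2
Step 2: Compute t^3 = 9^3 = 729
Step 3: Compute L^3 = 238^3 = 13481272
Step 4: k = 170000 * 7 * 729 / (4 * 13481272)
k = 16.0873 uN/um


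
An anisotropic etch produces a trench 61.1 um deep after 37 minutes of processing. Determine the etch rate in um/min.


Step 1: Etch rate = depth / time
Step 2: rate = 61.1 / 37
rate = 1.651 um/min


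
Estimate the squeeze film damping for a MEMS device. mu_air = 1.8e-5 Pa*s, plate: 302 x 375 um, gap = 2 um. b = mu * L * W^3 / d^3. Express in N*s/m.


Step 1: Convert to SI.
L = 302e-6 m, W = 375e-6 m, d = 2e-6 m
Step 2: W^3 = (375e-6)^3 = 5.27e-11 m^3
Step 3: d^3 = (2e-6)^3 = 8.00e-18 m^3
Step 4: b = 1.8e-5 * 302e-6 * 5.27e-11 / 8.00e-18
b = 3.58e-02 N*s/m


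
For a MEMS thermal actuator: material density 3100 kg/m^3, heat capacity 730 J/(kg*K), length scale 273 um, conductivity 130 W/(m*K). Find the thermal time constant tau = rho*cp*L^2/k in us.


Step 1: Convert L to m: L = 273e-6 m
Step 2: L^2 = (273e-6)^2 = 7.4529e-08 m^2
Step 3: tau = 3100 * 730 * 7.4529e-08 / 130 = 1.2973779e-03 s
Step 4: Convert to microseconds (multiply by 1e6).
tau = 1297.378 us


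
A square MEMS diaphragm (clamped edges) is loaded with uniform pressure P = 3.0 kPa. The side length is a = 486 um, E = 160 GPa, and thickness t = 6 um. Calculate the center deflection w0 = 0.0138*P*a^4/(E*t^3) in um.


Step 1: Convert pressure to compatible units (E is in GPa, so P in GPa).
P = 3.0 kPa = 3.0e-6 GPa
Step 2: Compute numerator: 0.0138 * P * a^4.
a^4 = 486^4 = 55788550416
numerator = 0.0138 * 3.0e-6 * 55788550416 = 2.3096e+03
Step 3: Compute denominator: E * t^3 = 160 * 6^3 = 34560
Step 4: w0 = numerator / denominator = 2.3096e+03 / 34560 = 0.0668 um


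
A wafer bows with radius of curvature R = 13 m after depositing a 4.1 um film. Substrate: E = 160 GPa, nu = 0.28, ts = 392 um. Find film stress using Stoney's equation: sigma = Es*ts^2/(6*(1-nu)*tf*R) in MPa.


Step 1: Compute numerator: Es * ts^2 = 160 * 392^2 = 24586240 (GPa*um^2)
Step 2: Compute denominator (R in um): 6*(1-nu)*tf*R = 6*0.72*4.1*13e6 = 230256000.0 (um^2)
Step 3: sigma (GPa) = 24586240 / 230256000.0 = 1.06778e-01 GPa
Step 4: Convert to MPa (x1000): sigma = 106.8 MPa


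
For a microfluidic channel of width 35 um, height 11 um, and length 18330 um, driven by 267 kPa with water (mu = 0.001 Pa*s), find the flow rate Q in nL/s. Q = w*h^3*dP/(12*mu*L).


Step 1: Convert all dimensions to SI (meters).
w = 35e-6 m, h = 11e-6 m, L = 18330e-6 m, dP = 267e3 Pa
Step 2: Q = w * h^3 * dP / (12 * mu * L)
Q = 35e-6 * (11e-6)^3 * 267e3 / (12 * 0.001 * 18330e-6) = 5.654753e-11 m^3/s
Step 3: Convert Q from m^3/s to nL/s (1 m^3 = 1e12 nL, so multiply by 1e12).
Q = 56.548 nL/s


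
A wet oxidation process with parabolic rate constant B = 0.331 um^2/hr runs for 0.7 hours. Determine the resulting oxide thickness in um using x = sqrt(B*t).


Step 1: Compute B*t = 0.331 * 0.7 = 0.2317
Step 2: x = sqrt(0.2317)
x = 0.481 um


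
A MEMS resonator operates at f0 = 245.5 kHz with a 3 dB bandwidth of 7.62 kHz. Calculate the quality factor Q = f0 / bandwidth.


Step 1: Q = f0 / bandwidth
Step 2: Q = 245.5 / 7.62
Q = 32.2


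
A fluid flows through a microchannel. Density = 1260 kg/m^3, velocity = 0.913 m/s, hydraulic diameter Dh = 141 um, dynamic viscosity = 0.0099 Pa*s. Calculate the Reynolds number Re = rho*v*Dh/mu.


Step 1: Convert Dh to meters: Dh = 141e-6 m
Step 2: Re = rho * v * Dh / mu
Re = 1260 * 0.913 * 141e-6 / 0.0099
Re = 16.384


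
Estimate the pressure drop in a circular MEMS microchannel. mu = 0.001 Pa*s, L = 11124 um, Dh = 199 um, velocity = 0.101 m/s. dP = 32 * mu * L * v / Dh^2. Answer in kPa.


Step 1: Convert to SI: L = 11124e-6 m, Dh = 199e-6 m
Step 2: dP = 32 * 0.001 * 11124e-6 * 0.101 / (199e-6)^2
Step 3: dP = 907.88 Pa
Step 4: Convert to kPa: dP = 0.91 kPa


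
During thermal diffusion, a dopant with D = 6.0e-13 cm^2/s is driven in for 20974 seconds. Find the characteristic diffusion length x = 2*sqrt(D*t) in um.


Step 1: Compute D*t = 6.0e-13 * 20974 = 1.25844e-08 cm^2
Step 2: sqrt(D*t) = 1.1218e-04 cm
Step 3: x = 2 * 1.1218e-04 cm = 2.2436e-04 cm
Step 4: Convert to um (1 cm = 1e4 um): x = 2.244 um


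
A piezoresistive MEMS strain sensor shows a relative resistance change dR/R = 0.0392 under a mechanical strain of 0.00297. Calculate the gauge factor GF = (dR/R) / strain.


Step 1: Identify values.
dR/R = 0.0392, strain = 0.00297
Step 2: GF = (dR/R) / strain = 0.0392 / 0.00297
GF = 13.2


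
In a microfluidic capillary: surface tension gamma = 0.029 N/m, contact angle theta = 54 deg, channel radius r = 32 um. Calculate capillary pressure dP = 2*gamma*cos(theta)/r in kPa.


Step 1: cos(54 deg) = 0.5878
Step 2: Convert r to m: r = 32e-6 m
Step 3: dP = 2 * 0.029 * 0.5878 / 32e-6 = 1065.4 Pa
Step 4: Convert Pa to kPa (divide by 1000).
dP = 1.07 kPa


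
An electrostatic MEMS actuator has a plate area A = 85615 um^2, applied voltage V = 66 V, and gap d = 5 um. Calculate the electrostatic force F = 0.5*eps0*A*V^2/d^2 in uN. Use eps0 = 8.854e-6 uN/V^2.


Step 1: Identify parameters.
eps0 = 8.854e-6 uN/V^2, A = 85615 um^2, V = 66 V, d = 5 um
Step 2: Compute V^2 = 66^2 = 4356
Step 3: Compute d^2 = 5^2 = 25
Step 4: F = 0.5 * 8.854e-6 * 85615 * 4356 / 25
F = 66.04 uN


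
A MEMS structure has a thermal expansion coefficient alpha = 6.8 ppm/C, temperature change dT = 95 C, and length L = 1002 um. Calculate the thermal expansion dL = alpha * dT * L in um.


Step 1: Convert CTE: alpha = 6.8 ppm/C = 6.8e-6 /C
Step 2: dL = 6.8e-6 * 95 * 1002
dL = 0.6473 um


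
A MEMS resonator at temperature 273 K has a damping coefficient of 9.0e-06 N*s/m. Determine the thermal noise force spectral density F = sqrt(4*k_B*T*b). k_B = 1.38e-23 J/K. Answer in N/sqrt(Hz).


Step 1: Compute 4 * k_B * T * b
= 4 * 1.38e-23 * 273 * 9.0e-06
= 1.3563e-25 N^2/Hz
Step 2: F_noise = sqrt(1.3563e-25)
F_noise = 3.68e-13 N/sqrt(Hz)


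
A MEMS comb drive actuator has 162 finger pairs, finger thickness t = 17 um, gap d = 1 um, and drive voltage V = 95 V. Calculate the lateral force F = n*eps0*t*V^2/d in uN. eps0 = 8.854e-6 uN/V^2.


Step 1: Parameters: n=162, eps0=8.854e-6 uN/V^2, t=17 um, V=95 V, d=1 um
Step 2: V^2 = 9025
Step 3: F = 162 * 8.854e-6 * 17 * 9025 / 1
F = 220.065 uN


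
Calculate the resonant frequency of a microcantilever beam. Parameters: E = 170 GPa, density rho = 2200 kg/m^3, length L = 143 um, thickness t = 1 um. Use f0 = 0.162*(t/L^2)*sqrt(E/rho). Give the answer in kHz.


Step 1: Convert units to SI.
t_SI = 1e-6 m, L_SI = 143e-6 m
Step 2: Calculate sqrt(E/rho).
sqrt(170e9 / 2200) = 8790.49 m/s
Step 3: Compute f0.
f0 = 0.162 * 1e-6 / (143e-6)^2 * 8790.49 = 69639.6 Hz = 69.64 kHz


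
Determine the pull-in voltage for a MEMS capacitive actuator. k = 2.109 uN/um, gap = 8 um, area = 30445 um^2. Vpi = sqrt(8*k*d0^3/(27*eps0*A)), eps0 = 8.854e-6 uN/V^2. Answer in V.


Step 1: Compute numerator: 8 * k * d0^3 = 8 * 2.109 * 8^3 = 8638.464
Step 2: Compute denominator: 27 * eps0 * A = 27 * 8.854e-6 * 30445 = 7.278121
Step 3: Vpi = sqrt(8638.464 / 7.278121)
Vpi = 34.45 V


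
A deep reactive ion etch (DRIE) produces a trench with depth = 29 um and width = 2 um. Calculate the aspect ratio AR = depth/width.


Step 1: AR = depth / width
Step 2: AR = 29 / 2
AR = 14.5


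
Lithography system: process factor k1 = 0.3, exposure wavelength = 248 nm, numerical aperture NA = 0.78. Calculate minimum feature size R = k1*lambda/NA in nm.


Step 1: Identify values: k1 = 0.3, lambda = 248 nm, NA = 0.78
Step 2: R = k1 * lambda / NA
R = 0.3 * 248 / 0.78
R = 95.4 nm


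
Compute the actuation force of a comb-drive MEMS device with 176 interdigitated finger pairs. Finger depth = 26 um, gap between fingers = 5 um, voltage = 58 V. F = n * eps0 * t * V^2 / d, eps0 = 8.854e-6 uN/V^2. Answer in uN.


Step 1: Parameters: n=176, eps0=8.854e-6 uN/V^2, t=26 um, V=58 V, d=5 um
Step 2: V^2 = 3364
Step 3: F = 176 * 8.854e-6 * 26 * 3364 / 5
F = 27.259 uN


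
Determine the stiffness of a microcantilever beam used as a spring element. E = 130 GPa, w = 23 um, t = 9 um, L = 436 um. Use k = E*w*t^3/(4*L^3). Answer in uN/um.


Step 1: Convert E to consistent units (1 GPa = 1000 uN/um^2).
E = 130 GPa = 130000 uN/um^2
Step 2: Compute t^3 = 9^3 = 729
Step 3: Compute L^3 = 436^3 = 82881856
Step 4: k = 130000 * 23 * 729 / (4 * 82881856)
k = 6.5748 uN/um


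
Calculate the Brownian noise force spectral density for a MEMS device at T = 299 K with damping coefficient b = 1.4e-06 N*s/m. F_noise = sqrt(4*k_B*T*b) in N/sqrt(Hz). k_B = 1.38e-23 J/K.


Step 1: Compute 4 * k_B * T * b
= 4 * 1.38e-23 * 299 * 1.4e-06
= 2.3107e-26 N^2/Hz
Step 2: F_noise = sqrt(2.3107e-26)
F_noise = 1.52e-13 N/sqrt(Hz)


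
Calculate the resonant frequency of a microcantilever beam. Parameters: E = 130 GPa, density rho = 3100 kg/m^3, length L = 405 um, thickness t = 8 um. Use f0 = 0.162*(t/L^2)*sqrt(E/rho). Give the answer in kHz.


Step 1: Convert units to SI.
t_SI = 8e-6 m, L_SI = 405e-6 m
Step 2: Calculate sqrt(E/rho).
sqrt(130e9 / 3100) = 6475.76 m/s
Step 3: Compute f0.
f0 = 0.162 * 8e-6 / (405e-6)^2 * 6475.76 = 51166.5 Hz = 51.17 kHz


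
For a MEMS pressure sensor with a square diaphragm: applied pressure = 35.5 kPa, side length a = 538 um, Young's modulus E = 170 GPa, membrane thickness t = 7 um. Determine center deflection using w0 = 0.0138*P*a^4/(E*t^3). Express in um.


Step 1: Convert pressure to compatible units (E is in GPa, so P in GPa).
P = 35.5 kPa = 35.5e-6 GPa
Step 2: Compute numerator: 0.0138 * P * a^4.
a^4 = 538^4 = 83777829136
numerator = 0.0138 * 35.5e-6 * 83777829136 = 4.10428e+04
Step 3: Compute denominator: E * t^3 = 170 * 7^3 = 58310
Step 4: w0 = numerator / denominator = 4.10428e+04 / 58310 = 0.7039 um


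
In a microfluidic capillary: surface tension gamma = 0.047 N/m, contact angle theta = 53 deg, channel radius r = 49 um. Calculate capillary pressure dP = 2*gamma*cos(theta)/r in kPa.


Step 1: cos(53 deg) = 0.6018
Step 2: Convert r to m: r = 49e-6 m
Step 3: dP = 2 * 0.047 * 0.6018 / 49e-6 = 1154.5 Pa
Step 4: Convert Pa to kPa (divide by 1000).
dP = 1.15 kPa


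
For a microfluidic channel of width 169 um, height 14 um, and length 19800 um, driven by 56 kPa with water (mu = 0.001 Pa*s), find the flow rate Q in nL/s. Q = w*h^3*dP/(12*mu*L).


Step 1: Convert all dimensions to SI (meters).
w = 169e-6 m, h = 14e-6 m, L = 19800e-6 m, dP = 56e3 Pa
Step 2: Q = w * h^3 * dP / (12 * mu * L)
Q = 169e-6 * (14e-6)^3 * 56e3 / (12 * 0.001 * 19800e-6) = 1.0929805e-10 m^3/s
Step 3: Convert Q from m^3/s to nL/s (1 m^3 = 1e12 nL, so multiply by 1e12).
Q = 109.298 nL/s


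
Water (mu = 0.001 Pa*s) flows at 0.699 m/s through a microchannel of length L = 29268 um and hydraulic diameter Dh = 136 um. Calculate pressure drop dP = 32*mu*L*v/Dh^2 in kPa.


Step 1: Convert to SI: L = 29268e-6 m, Dh = 136e-6 m
Step 2: dP = 32 * 0.001 * 29268e-6 * 0.699 / (136e-6)^2
Step 3: dP = 35395.04 Pa
Step 4: Convert to kPa: dP = 35.4 kPa


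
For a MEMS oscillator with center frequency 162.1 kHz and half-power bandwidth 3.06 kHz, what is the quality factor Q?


Step 1: Q = f0 / bandwidth
Step 2: Q = 162.1 / 3.06
Q = 53.0


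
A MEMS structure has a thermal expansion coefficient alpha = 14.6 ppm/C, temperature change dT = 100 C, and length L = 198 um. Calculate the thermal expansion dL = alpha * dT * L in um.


Step 1: Convert CTE: alpha = 14.6 ppm/C = 14.6e-6 /C
Step 2: dL = 14.6e-6 * 100 * 198
dL = 0.2891 um


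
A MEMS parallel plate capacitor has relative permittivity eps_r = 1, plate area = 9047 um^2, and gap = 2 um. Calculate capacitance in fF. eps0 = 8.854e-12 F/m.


Step 1: Convert area to m^2: A = 9047e-12 m^2
Step 2: Convert gap to m: d = 2e-6 m
Step 3: C = eps0 * eps_r * A / d
C = 8.854e-12 * 1 * 9047e-12 / 2e-6
Step 4: Convert to fF (multiply by 1e15).
C = 40.05 fF


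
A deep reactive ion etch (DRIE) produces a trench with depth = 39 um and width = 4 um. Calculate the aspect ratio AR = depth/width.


Step 1: AR = depth / width
Step 2: AR = 39 / 4
AR = 9.8


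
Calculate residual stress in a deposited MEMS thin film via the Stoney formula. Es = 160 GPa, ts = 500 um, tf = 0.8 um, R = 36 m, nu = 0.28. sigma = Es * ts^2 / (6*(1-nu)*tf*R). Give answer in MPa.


Step 1: Compute numerator: Es * ts^2 = 160 * 500^2 = 40000000 (GPa*um^2)
Step 2: Compute denominator (R in um): 6*(1-nu)*tf*R = 6*0.72*0.8*36e6 = 124416000.0 (um^2)
Step 3: sigma (GPa) = 40000000 / 124416000.0 = 3.21502e-01 GPa
Step 4: Convert to MPa (x1000): sigma = 321.5 MPa


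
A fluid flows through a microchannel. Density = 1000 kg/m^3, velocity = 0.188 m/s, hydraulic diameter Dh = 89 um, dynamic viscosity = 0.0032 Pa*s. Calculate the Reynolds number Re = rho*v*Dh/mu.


Step 1: Convert Dh to meters: Dh = 89e-6 m
Step 2: Re = rho * v * Dh / mu
Re = 1000 * 0.188 * 89e-6 / 0.0032
Re = 5.229


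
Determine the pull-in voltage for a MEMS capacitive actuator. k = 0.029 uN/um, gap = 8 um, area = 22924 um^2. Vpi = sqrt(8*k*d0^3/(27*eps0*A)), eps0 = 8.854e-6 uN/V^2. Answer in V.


Step 1: Compute numerator: 8 * k * d0^3 = 8 * 0.029 * 8^3 = 118.784
Step 2: Compute denominator: 27 * eps0 * A = 27 * 8.854e-6 * 22924 = 5.480166
Step 3: Vpi = sqrt(118.784 / 5.480166)
Vpi = 4.66 V


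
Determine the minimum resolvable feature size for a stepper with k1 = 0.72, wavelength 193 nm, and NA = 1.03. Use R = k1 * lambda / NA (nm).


Step 1: Identify values: k1 = 0.72, lambda = 193 nm, NA = 1.03
Step 2: R = k1 * lambda / NA
R = 0.72 * 193 / 1.03
R = 134.9 nm


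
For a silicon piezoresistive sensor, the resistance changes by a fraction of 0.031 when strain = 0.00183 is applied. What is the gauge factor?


Step 1: Identify values.
dR/R = 0.031, strain = 0.00183
Step 2: GF = (dR/R) / strain = 0.031 / 0.00183
GF = 16.9


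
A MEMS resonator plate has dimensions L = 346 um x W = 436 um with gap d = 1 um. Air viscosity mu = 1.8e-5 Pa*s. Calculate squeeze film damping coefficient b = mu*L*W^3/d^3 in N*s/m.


Step 1: Convert to SI.
L = 346e-6 m, W = 436e-6 m, d = 1e-6 m
Step 2: W^3 = (436e-6)^3 = 8.29e-11 m^3
Step 3: d^3 = (1e-6)^3 = 1.00e-18 m^3
Step 4: b = 1.8e-5 * 346e-6 * 8.29e-11 / 1.00e-18
b = 5.16e-01 N*s/m


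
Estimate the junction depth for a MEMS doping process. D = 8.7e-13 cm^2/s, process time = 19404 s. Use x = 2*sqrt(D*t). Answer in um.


Step 1: Compute D*t = 8.7e-13 * 19404 = 1.688148e-08 cm^2
Step 2: sqrt(D*t) = 1.29929e-04 cm
Step 3: x = 2 * 1.29929e-04 cm = 2.59858e-04 cm
Step 4: Convert to um (1 cm = 1e4 um): x = 2.599 um


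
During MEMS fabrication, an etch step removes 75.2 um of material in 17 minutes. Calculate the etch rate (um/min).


Step 1: Etch rate = depth / time
Step 2: rate = 75.2 / 17
rate = 4.424 um/min


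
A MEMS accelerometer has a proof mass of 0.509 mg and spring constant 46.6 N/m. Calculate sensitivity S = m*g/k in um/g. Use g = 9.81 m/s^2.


Step 1: Convert mass: m = 0.509 mg = 5.09e-07 kg
Step 2: S = m * g / k = 5.09e-07 * 9.81 / 46.6
Step 3: S = 1.07e-07 m/g
Step 4: Convert to um/g: S = 0.107 um/g


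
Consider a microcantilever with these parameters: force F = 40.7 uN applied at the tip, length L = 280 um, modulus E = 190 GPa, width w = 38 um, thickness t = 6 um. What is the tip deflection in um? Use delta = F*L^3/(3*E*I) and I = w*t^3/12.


Step 1: Calculate the second moment of area.
I = w * t^3 / 12 = 38 * 6^3 / 12 = 684.0 um^4
Step 2: Convert E to consistent units (1 GPa = 1000 uN/um^2).
E = 190 GPa = 190000 uN/um^2
Step 3: Calculate tip deflection.
delta = F * L^3 / (3 * E * I)
delta = 40.7 * 280^3 / (3 * 190000 * 684.0)
delta = 2.2916 um


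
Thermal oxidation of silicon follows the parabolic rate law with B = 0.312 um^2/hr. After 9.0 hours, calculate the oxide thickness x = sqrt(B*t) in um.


Step 1: Compute B*t = 0.312 * 9.0 = 2.808
Step 2: x = sqrt(2.808)
x = 1.676 um


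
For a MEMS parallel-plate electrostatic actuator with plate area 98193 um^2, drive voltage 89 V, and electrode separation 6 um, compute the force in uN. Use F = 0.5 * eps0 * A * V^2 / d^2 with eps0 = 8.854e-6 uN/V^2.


Step 1: Identify parameters.
eps0 = 8.854e-6 uN/V^2, A = 98193 um^2, V = 89 V, d = 6 um
Step 2: Compute V^2 = 89^2 = 7921
Step 3: Compute d^2 = 6^2 = 36
Step 4: F = 0.5 * 8.854e-6 * 98193 * 7921 / 36
F = 95.646 uN


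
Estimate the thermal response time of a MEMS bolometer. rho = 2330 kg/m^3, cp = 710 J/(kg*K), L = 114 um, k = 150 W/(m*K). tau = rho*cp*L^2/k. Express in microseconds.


Step 1: Convert L to m: L = 114e-6 m
Step 2: L^2 = (114e-6)^2 = 1.2996e-08 m^2
Step 3: tau = 2330 * 710 * 1.2996e-08 / 150 = 1.4332855e-04 s
Step 4: Convert to microseconds (multiply by 1e6).
tau = 143.329 us


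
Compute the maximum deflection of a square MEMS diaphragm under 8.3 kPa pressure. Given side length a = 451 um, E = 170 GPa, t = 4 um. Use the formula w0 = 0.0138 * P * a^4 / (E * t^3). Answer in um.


Step 1: Convert pressure to compatible units (E is in GPa, so P in GPa).
P = 8.3 kPa = 8.3e-6 GPa
Step 2: Compute numerator: 0.0138 * P * a^4.
a^4 = 451^4 = 41371966801
numerator = 0.0138 * 8.3e-6 * 41371966801 = 4.73875e+03
Step 3: Compute denominator: E * t^3 = 170 * 4^3 = 10880
Step 4: w0 = numerator / denominator = 4.73875e+03 / 10880 = 0.4355 um


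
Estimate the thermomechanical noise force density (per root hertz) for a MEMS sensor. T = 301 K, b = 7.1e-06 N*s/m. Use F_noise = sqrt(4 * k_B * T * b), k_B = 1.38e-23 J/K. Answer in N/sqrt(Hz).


Step 1: Compute 4 * k_B * T * b
= 4 * 1.38e-23 * 301 * 7.1e-06
= 1.1797e-25 N^2/Hz
Step 2: F_noise = sqrt(1.1797e-25)
F_noise = 3.43e-13 N/sqrt(Hz)


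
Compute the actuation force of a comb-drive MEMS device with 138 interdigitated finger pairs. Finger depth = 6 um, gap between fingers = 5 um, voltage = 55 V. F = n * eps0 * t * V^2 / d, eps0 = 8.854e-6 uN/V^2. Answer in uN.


Step 1: Parameters: n=138, eps0=8.854e-6 uN/V^2, t=6 um, V=55 V, d=5 um
Step 2: V^2 = 3025
Step 3: F = 138 * 8.854e-6 * 6 * 3025 / 5
F = 4.435 uN


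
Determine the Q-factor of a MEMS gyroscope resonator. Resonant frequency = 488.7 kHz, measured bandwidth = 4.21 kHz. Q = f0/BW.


Step 1: Q = f0 / bandwidth
Step 2: Q = 488.7 / 4.21
Q = 116.1


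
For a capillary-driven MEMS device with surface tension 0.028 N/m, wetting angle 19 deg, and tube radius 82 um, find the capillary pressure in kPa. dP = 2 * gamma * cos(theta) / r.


Step 1: cos(19 deg) = 0.9455
Step 2: Convert r to m: r = 82e-6 m
Step 3: dP = 2 * 0.028 * 0.9455 / 82e-6 = 645.7 Pa
Step 4: Convert Pa to kPa (divide by 1000).
dP = 0.65 kPa


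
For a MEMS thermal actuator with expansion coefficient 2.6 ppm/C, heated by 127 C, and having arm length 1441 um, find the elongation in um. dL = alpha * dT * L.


Step 1: Convert CTE: alpha = 2.6 ppm/C = 2.6e-6 /C
Step 2: dL = 2.6e-6 * 127 * 1441
dL = 0.4758 um


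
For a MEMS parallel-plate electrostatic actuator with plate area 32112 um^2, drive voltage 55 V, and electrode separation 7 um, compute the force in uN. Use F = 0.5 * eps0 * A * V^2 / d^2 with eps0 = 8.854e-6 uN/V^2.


Step 1: Identify parameters.
eps0 = 8.854e-6 uN/V^2, A = 32112 um^2, V = 55 V, d = 7 um
Step 2: Compute V^2 = 55^2 = 3025
Step 3: Compute d^2 = 7^2 = 49
Step 4: F = 0.5 * 8.854e-6 * 32112 * 3025 / 49
F = 8.776 uN


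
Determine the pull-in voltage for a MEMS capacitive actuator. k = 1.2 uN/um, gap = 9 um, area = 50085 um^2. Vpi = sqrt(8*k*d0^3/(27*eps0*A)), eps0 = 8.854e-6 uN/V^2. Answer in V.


Step 1: Compute numerator: 8 * k * d0^3 = 8 * 1.2 * 9^3 = 6998.4
Step 2: Compute denominator: 27 * eps0 * A = 27 * 8.854e-6 * 50085 = 11.97322
Step 3: Vpi = sqrt(6998.4 / 11.97322)
Vpi = 24.18 V


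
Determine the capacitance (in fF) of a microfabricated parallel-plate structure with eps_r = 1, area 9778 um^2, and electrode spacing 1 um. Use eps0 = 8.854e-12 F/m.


Step 1: Convert area to m^2: A = 9778e-12 m^2
Step 2: Convert gap to m: d = 1e-6 m
Step 3: C = eps0 * eps_r * A / d
C = 8.854e-12 * 1 * 9778e-12 / 1e-6
Step 4: Convert to fF (multiply by 1e15).
C = 86.57 fF


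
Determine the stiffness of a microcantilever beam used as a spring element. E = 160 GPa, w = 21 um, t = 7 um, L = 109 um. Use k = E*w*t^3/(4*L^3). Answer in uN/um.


Step 1: Convert E to consistent units (1 GPa = 1000 uN/um^2).
E = 160 GPa = 160000 uN/um^2
Step 2: Compute t^3 = 7^3 = 343
Step 3: Compute L^3 = 109^3 = 1295029
Step 4: k = 160000 * 21 * 343 / (4 * 1295029)
k = 222.4815 uN/um


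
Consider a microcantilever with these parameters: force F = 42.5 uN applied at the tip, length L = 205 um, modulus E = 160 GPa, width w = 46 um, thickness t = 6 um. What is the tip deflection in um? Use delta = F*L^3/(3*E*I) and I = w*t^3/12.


Step 1: Calculate the second moment of area.
I = w * t^3 / 12 = 46 * 6^3 / 12 = 828.0 um^4
Step 2: Convert E to consistent units (1 GPa = 1000 uN/um^2).
E = 160 GPa = 160000 uN/um^2
Step 3: Calculate tip deflection.
delta = F * L^3 / (3 * E * I)
delta = 42.5 * 205^3 / (3 * 160000 * 828.0)
delta = 0.9213 um


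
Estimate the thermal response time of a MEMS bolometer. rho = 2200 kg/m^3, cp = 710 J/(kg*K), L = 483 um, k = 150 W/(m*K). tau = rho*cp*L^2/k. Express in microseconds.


Step 1: Convert L to m: L = 483e-6 m
Step 2: L^2 = (483e-6)^2 = 2.33289e-07 m^2
Step 3: tau = 2200 * 710 * 2.33289e-07 / 150 = 2.42931612e-03 s
Step 4: Convert to microseconds (multiply by 1e6).
tau = 2429.316 us


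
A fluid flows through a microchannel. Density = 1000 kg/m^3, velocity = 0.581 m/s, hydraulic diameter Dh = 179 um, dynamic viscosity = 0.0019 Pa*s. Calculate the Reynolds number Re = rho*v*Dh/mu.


Step 1: Convert Dh to meters: Dh = 179e-6 m
Step 2: Re = rho * v * Dh / mu
Re = 1000 * 0.581 * 179e-6 / 0.0019
Re = 54.736


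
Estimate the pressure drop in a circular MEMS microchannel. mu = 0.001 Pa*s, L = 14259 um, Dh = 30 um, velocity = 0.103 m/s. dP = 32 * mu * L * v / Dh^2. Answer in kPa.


Step 1: Convert to SI: L = 14259e-6 m, Dh = 30e-6 m
Step 2: dP = 32 * 0.001 * 14259e-6 * 0.103 / (30e-6)^2
Step 3: dP = 52219.63 Pa
Step 4: Convert to kPa: dP = 52.22 kPa


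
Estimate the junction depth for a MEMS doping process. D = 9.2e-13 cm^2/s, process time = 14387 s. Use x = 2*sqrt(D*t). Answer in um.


Step 1: Compute D*t = 9.2e-13 * 14387 = 1.323604e-08 cm^2
Step 2: sqrt(D*t) = 1.15048e-04 cm
Step 3: x = 2 * 1.15048e-04 cm = 2.30096e-04 cm
Step 4: Convert to um (1 cm = 1e4 um): x = 2.301 um


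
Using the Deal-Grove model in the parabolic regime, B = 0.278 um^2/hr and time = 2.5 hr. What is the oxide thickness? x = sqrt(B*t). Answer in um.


Step 1: Compute B*t = 0.278 * 2.5 = 0.695
Step 2: x = sqrt(0.695)
x = 0.834 um


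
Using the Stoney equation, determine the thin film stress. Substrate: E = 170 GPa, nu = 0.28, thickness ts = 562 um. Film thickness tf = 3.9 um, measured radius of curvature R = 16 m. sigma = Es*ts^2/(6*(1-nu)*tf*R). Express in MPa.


Step 1: Compute numerator: Es * ts^2 = 170 * 562^2 = 53693480 (GPa*um^2)
Step 2: Compute denominator (R in um): 6*(1-nu)*tf*R = 6*0.72*3.9*16e6 = 269568000.0 (um^2)
Step 3: sigma (GPa) = 53693480 / 269568000.0 = 1.99183e-01 GPa
Step 4: Convert to MPa (x1000): sigma = 199.2 MPa


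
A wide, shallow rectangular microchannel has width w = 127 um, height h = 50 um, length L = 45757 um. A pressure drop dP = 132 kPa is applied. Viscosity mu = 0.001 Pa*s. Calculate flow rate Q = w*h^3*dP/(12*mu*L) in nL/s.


Step 1: Convert all dimensions to SI (meters).
w = 127e-6 m, h = 50e-6 m, L = 45757e-6 m, dP = 132e3 Pa
Step 2: Q = w * h^3 * dP / (12 * mu * L)
Q = 127e-6 * (50e-6)^3 * 132e3 / (12 * 0.001 * 45757e-6) = 3.81635597e-09 m^3/s
Step 3: Convert Q from m^3/s to nL/s (1 m^3 = 1e12 nL, so multiply by 1e12).
Q = 3816.356 nL/s


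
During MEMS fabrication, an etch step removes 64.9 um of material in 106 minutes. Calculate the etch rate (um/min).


Step 1: Etch rate = depth / time
Step 2: rate = 64.9 / 106
rate = 0.612 um/min


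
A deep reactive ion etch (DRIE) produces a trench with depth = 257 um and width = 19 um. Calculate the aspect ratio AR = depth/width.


Step 1: AR = depth / width
Step 2: AR = 257 / 19
AR = 13.5


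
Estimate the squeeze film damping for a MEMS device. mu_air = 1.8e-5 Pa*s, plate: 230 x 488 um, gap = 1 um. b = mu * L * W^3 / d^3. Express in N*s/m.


Step 1: Convert to SI.
L = 230e-6 m, W = 488e-6 m, d = 1e-6 m
Step 2: W^3 = (488e-6)^3 = 1.16e-10 m^3
Step 3: d^3 = (1e-6)^3 = 1.00e-18 m^3
Step 4: b = 1.8e-5 * 230e-6 * 1.16e-10 / 1.00e-18
b = 4.81e-01 N*s/m


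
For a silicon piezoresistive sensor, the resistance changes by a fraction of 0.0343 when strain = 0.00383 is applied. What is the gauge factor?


Step 1: Identify values.
dR/R = 0.0343, strain = 0.00383
Step 2: GF = (dR/R) / strain = 0.0343 / 0.00383
GF = 9.0


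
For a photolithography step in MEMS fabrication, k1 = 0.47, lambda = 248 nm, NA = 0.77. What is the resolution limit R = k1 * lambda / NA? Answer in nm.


Step 1: Identify values: k1 = 0.47, lambda = 248 nm, NA = 0.77
Step 2: R = k1 * lambda / NA
R = 0.47 * 248 / 0.77
R = 151.4 nm


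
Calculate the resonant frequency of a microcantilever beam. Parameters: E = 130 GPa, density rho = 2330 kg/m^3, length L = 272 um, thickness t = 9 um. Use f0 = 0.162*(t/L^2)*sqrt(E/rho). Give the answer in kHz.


Step 1: Convert units to SI.
t_SI = 9e-6 m, L_SI = 272e-6 m
Step 2: Calculate sqrt(E/rho).
sqrt(130e9 / 2330) = 7469.54 m/s
Step 3: Compute f0.
f0 = 0.162 * 9e-6 / (272e-6)^2 * 7469.54 = 147202.0 Hz = 147.2 kHz


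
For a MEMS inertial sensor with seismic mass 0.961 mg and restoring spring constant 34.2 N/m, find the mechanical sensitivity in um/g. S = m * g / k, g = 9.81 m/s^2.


Step 1: Convert mass: m = 0.961 mg = 9.61e-07 kg
Step 2: S = m * g / k = 9.61e-07 * 9.81 / 34.2
Step 3: S = 2.76e-07 m/g
Step 4: Convert to um/g: S = 0.276 um/g


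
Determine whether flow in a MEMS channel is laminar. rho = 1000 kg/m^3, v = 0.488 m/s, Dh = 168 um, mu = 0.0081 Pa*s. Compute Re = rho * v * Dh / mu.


Step 1: Convert Dh to meters: Dh = 168e-6 m
Step 2: Re = rho * v * Dh / mu
Re = 1000 * 0.488 * 168e-6 / 0.0081
Re = 10.121
Since Re = 10.121 is below ~2300, the flow is laminar.


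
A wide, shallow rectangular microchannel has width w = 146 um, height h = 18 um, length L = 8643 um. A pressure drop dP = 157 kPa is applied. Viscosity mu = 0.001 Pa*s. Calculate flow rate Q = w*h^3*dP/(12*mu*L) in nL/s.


Step 1: Convert all dimensions to SI (meters).
w = 146e-6 m, h = 18e-6 m, L = 8643e-6 m, dP = 157e3 Pa
Step 2: Q = w * h^3 * dP / (12 * mu * L)
Q = 146e-6 * (18e-6)^3 * 157e3 / (12 * 0.001 * 8643e-6) = 1.28891496e-09 m^3/s
Step 3: Convert Q from m^3/s to nL/s (1 m^3 = 1e12 nL, so multiply by 1e12).
Q = 1288.915 nL/s


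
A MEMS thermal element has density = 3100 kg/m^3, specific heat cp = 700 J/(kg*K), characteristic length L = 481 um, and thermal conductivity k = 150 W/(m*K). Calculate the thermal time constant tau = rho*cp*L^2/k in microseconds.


Step 1: Convert L to m: L = 481e-6 m
Step 2: L^2 = (481e-6)^2 = 2.31361e-07 m^2
Step 3: tau = 3100 * 700 * 2.31361e-07 / 150 = 3.34702247e-03 s
Step 4: Convert to microseconds (multiply by 1e6).
tau = 3347.022 us


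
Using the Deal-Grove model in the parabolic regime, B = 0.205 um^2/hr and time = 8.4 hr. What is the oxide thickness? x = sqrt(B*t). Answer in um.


Step 1: Compute B*t = 0.205 * 8.4 = 1.722
Step 2: x = sqrt(1.722)
x = 1.312 um


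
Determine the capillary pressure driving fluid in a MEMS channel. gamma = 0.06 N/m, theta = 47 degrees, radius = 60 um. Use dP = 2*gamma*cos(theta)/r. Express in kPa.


Step 1: cos(47 deg) = 0.682
Step 2: Convert r to m: r = 60e-6 m
Step 3: dP = 2 * 0.06 * 0.682 / 60e-6 = 1364.0 Pa
Step 4: Convert Pa to kPa (divide by 1000).
dP = 1.36 kPa


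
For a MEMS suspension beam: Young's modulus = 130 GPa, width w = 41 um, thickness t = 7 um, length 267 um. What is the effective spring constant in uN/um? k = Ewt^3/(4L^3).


Step 1: Convert E to consistent units (1 GPa = 1000 uN/um^2).
E = 130 GPa = 130000 uN/um^2
Step 2: Compute t^3 = 7^3 = 343
Step 3: Compute L^3 = 267^3 = 19034163
Step 4: k = 130000 * 41 * 343 / (4 * 19034163)
k = 24.012 uN/um


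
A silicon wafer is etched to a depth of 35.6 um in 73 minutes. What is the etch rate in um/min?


Step 1: Etch rate = depth / time
Step 2: rate = 35.6 / 73
rate = 0.488 um/min


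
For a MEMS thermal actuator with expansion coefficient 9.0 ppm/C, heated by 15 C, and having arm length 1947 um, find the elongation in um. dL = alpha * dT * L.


Step 1: Convert CTE: alpha = 9.0 ppm/C = 9.0e-6 /C
Step 2: dL = 9.0e-6 * 15 * 1947
dL = 0.2628 um


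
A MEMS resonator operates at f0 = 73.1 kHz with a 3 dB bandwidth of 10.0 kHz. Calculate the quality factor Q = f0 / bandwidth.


Step 1: Q = f0 / bandwidth
Step 2: Q = 73.1 / 10.0
Q = 7.3


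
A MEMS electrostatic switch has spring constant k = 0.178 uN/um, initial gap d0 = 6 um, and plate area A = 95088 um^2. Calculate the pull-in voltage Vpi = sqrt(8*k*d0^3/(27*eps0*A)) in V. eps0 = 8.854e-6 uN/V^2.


Step 1: Compute numerator: 8 * k * d0^3 = 8 * 0.178 * 6^3 = 307.584
Step 2: Compute denominator: 27 * eps0 * A = 27 * 8.854e-6 * 95088 = 22.731547
Step 3: Vpi = sqrt(307.584 / 22.731547)
Vpi = 3.68 V


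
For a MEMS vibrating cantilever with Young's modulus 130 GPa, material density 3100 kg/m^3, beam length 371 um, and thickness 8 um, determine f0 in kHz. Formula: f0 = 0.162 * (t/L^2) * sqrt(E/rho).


Step 1: Convert units to SI.
t_SI = 8e-6 m, L_SI = 371e-6 m
Step 2: Calculate sqrt(E/rho).
sqrt(130e9 / 3100) = 6475.76 m/s
Step 3: Compute f0.
f0 = 0.162 * 8e-6 / (371e-6)^2 * 6475.76 = 60974.5 Hz = 60.97 kHz


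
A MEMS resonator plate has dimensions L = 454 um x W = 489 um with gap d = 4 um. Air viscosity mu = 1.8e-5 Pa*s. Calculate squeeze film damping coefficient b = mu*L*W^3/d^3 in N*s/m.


Step 1: Convert to SI.
L = 454e-6 m, W = 489e-6 m, d = 4e-6 m
Step 2: W^3 = (489e-6)^3 = 1.17e-10 m^3
Step 3: d^3 = (4e-6)^3 = 6.40e-17 m^3
Step 4: b = 1.8e-5 * 454e-6 * 1.17e-10 / 6.40e-17
b = 1.49e-02 N*s/m


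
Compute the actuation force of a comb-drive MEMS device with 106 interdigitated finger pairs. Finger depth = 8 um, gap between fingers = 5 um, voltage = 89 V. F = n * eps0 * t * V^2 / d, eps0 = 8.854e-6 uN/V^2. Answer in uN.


Step 1: Parameters: n=106, eps0=8.854e-6 uN/V^2, t=8 um, V=89 V, d=5 um
Step 2: V^2 = 7921
Step 3: F = 106 * 8.854e-6 * 8 * 7921 / 5
F = 11.894 uN


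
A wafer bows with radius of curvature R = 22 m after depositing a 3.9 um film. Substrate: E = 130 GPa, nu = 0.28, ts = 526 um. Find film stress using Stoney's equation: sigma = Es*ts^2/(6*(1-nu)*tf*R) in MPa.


Step 1: Compute numerator: Es * ts^2 = 130 * 526^2 = 35967880 (GPa*um^2)
Step 2: Compute denominator (R in um): 6*(1-nu)*tf*R = 6*0.72*3.9*22e6 = 370656000.0 (um^2)
Step 3: sigma (GPa) = 35967880 / 370656000.0 = 9.7038e-02 GPa
Step 4: Convert to MPa (x1000): sigma = 97.0 MPa


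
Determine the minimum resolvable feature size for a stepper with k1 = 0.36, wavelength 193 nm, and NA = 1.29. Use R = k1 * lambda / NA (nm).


Step 1: Identify values: k1 = 0.36, lambda = 193 nm, NA = 1.29
Step 2: R = k1 * lambda / NA
R = 0.36 * 193 / 1.29
R = 53.9 nm


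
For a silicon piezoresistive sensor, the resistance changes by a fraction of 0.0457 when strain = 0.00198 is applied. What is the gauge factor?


Step 1: Identify values.
dR/R = 0.0457, strain = 0.00198
Step 2: GF = (dR/R) / strain = 0.0457 / 0.00198
GF = 23.1


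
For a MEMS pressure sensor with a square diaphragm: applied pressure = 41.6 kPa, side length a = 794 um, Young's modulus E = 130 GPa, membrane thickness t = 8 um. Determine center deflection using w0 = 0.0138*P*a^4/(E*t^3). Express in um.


Step 1: Convert pressure to compatible units (E is in GPa, so P in GPa).
P = 41.6 kPa = 41.6e-6 GPa
Step 2: Compute numerator: 0.0138 * P * a^4.
a^4 = 794^4 = 397449550096
numerator = 0.0138 * 41.6e-6 * 397449550096 = 2.28168e+05
Step 3: Compute denominator: E * t^3 = 130 * 8^3 = 66560
Step 4: w0 = numerator / denominator = 2.28168e+05 / 66560 = 3.428 um


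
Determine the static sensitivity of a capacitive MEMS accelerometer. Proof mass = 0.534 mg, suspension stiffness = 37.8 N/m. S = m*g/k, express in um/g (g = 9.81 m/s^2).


Step 1: Convert mass: m = 0.534 mg = 5.34e-07 kg
Step 2: S = m * g / k = 5.34e-07 * 9.81 / 37.8
Step 3: S = 1.39e-07 m/g
Step 4: Convert to um/g: S = 0.139 um/g


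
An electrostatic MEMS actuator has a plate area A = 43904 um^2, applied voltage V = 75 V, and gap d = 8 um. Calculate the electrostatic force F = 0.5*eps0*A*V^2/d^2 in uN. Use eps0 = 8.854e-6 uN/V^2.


Step 1: Identify parameters.
eps0 = 8.854e-6 uN/V^2, A = 43904 um^2, V = 75 V, d = 8 um
Step 2: Compute V^2 = 75^2 = 5625
Step 3: Compute d^2 = 8^2 = 64
Step 4: F = 0.5 * 8.854e-6 * 43904 * 5625 / 64
F = 17.083 uN


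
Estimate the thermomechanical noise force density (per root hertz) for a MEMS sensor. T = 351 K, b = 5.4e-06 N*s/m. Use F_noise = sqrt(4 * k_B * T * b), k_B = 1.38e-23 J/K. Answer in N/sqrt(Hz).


Step 1: Compute 4 * k_B * T * b
= 4 * 1.38e-23 * 351 * 5.4e-06
= 1.0463e-25 N^2/Hz
Step 2: F_noise = sqrt(1.0463e-25)
F_noise = 3.23e-13 N/sqrt(Hz)


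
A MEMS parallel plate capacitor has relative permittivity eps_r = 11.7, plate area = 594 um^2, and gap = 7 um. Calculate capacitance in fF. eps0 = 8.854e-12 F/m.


Step 1: Convert area to m^2: A = 594e-12 m^2
Step 2: Convert gap to m: d = 7e-6 m
Step 3: C = eps0 * eps_r * A / d
C = 8.854e-12 * 11.7 * 594e-12 / 7e-6
Step 4: Convert to fF (multiply by 1e15).
C = 8.79 fF


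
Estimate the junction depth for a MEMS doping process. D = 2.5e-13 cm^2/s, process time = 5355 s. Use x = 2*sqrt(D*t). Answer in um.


Step 1: Compute D*t = 2.5e-13 * 5355 = 1.33875e-09 cm^2
Step 2: sqrt(D*t) = 3.6589e-05 cm
Step 3: x = 2 * 3.6589e-05 cm = 7.3178e-05 cm
Step 4: Convert to um (1 cm = 1e4 um): x = 0.732 um


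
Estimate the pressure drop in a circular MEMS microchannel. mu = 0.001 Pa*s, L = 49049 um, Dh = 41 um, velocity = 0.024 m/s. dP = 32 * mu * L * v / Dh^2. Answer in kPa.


Step 1: Convert to SI: L = 49049e-6 m, Dh = 41e-6 m
Step 2: dP = 32 * 0.001 * 49049e-6 * 0.024 / (41e-6)^2
Step 3: dP = 22409.06 Pa
Step 4: Convert to kPa: dP = 22.41 kPa


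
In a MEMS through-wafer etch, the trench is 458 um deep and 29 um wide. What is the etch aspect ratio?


Step 1: AR = depth / width
Step 2: AR = 458 / 29
AR = 15.8


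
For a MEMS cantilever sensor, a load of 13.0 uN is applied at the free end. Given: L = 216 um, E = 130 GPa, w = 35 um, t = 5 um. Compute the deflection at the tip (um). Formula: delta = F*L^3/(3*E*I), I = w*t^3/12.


Step 1: Calculate the second moment of area.
I = w * t^3 / 12 = 35 * 5^3 / 12 = 364.5833 um^4
Step 2: Convert E to consistent units (1 GPa = 1000 uN/um^2).
E = 130 GPa = 130000 uN/um^2
Step 3: Calculate tip deflection.
delta = F * L^3 / (3 * E * I)
delta = 13.0 * 216^3 / (3 * 130000 * 364.5833)
delta = 0.9214 um


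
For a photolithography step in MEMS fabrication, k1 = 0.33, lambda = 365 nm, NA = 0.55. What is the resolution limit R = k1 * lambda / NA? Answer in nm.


Step 1: Identify values: k1 = 0.33, lambda = 365 nm, NA = 0.55
Step 2: R = k1 * lambda / NA
R = 0.33 * 365 / 0.55
R = 219.0 nm


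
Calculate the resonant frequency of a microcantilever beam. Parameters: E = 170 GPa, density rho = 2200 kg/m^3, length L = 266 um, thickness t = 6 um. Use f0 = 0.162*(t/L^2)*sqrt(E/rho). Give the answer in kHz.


Step 1: Convert units to SI.
t_SI = 6e-6 m, L_SI = 266e-6 m
Step 2: Calculate sqrt(E/rho).
sqrt(170e9 / 2200) = 8790.49 m/s
Step 3: Compute f0.
f0 = 0.162 * 6e-6 / (266e-6)^2 * 8790.49 = 120758.0 Hz = 120.76 kHz


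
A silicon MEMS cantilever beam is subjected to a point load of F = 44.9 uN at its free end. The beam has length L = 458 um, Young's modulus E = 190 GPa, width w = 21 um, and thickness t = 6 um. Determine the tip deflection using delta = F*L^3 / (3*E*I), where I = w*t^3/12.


Step 1: Calculate the second moment of area.
I = w * t^3 / 12 = 21 * 6^3 / 12 = 378.0 um^4
Step 2: Convert E to consistent units (1 GPa = 1000 uN/um^2).
E = 190 GPa = 190000 uN/um^2
Step 3: Calculate tip deflection.
delta = F * L^3 / (3 * E * I)
delta = 44.9 * 458^3 / (3 * 190000 * 378.0)
delta = 20.0206 um


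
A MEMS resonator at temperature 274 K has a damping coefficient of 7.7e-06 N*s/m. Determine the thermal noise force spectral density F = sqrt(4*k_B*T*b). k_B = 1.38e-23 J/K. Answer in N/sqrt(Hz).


Step 1: Compute 4 * k_B * T * b
= 4 * 1.38e-23 * 274 * 7.7e-06
= 1.1646e-25 N^2/Hz
Step 2: F_noise = sqrt(1.1646e-25)
F_noise = 3.41e-13 N/sqrt(Hz)


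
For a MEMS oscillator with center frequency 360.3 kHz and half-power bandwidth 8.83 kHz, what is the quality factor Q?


Step 1: Q = f0 / bandwidth
Step 2: Q = 360.3 / 8.83
Q = 40.8


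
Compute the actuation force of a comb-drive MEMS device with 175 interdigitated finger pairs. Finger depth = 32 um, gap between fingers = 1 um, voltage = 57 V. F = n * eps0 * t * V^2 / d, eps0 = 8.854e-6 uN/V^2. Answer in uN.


Step 1: Parameters: n=175, eps0=8.854e-6 uN/V^2, t=32 um, V=57 V, d=1 um
Step 2: V^2 = 3249
Step 3: F = 175 * 8.854e-6 * 32 * 3249 / 1
F = 161.093 uN
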